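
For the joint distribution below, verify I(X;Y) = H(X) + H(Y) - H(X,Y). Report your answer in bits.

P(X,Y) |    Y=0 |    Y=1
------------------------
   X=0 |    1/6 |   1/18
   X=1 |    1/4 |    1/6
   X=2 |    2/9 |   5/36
I(X;Y) = 0.0116 bits

Mutual information has multiple equivalent forms:
- I(X;Y) = H(X) - H(X|Y)
- I(X;Y) = H(Y) - H(Y|X)
- I(X;Y) = H(X) + H(Y) - H(X,Y)

Computing all quantities:
H(X) = 1.5391, H(Y) = 0.9436, H(X,Y) = 2.4711
H(X|Y) = 1.5275, H(Y|X) = 0.9320

Verification:
H(X) - H(X|Y) = 1.5391 - 1.5275 = 0.0116
H(Y) - H(Y|X) = 0.9436 - 0.9320 = 0.0116
H(X) + H(Y) - H(X,Y) = 1.5391 + 0.9436 - 2.4711 = 0.0116

All forms give I(X;Y) = 0.0116 bits. ✓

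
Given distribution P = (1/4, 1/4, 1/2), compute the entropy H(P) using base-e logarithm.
1.0397 nats

Shannon entropy is H(X) = -Σ p(x) log p(x).

For P = (1/4, 1/4, 1/2):
H = -1/4 × log_e(1/4) -1/4 × log_e(1/4) -1/2 × log_e(1/2)
H = 1.0397 nats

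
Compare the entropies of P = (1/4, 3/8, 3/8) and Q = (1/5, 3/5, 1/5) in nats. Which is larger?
P

Computing entropies in nats:
H(P) = 1.0822
H(Q) = 0.9503

Distribution P has higher entropy.

Intuition: The distribution closer to uniform (more spread out) has higher entropy.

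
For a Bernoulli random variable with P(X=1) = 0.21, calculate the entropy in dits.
0.2232 dits

The binary entropy function is:
H(p) = -p log(p) - (1-p) log(1-p)

H(0.21) = -0.21 × log_10(0.21) - 0.79 × log_10(0.79)
H(0.21) = 0.2232 dits

Note: Binary entropy is maximized at p=0.5 (H=1 bit) and minimized at p=0 or p=1 (H=0).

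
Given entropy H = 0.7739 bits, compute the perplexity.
1.7099

Perplexity is 2^H (or exp(H) for natural log).

H = 0.7739 bits
Perplexity = 2^0.7739 = 1.7099

Interpretation: The model's uncertainty is equivalent to choosing uniformly among 1.7 options.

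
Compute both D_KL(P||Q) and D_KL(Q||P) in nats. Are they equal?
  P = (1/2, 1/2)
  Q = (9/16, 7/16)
D_KL(P||Q) = 0.0079, D_KL(Q||P) = 0.0078

KL divergence is not symmetric: D_KL(P||Q) ≠ D_KL(Q||P) in general.

D_KL(P||Q) = 0.0079 nats
D_KL(Q||P) = 0.0078 nats

No, they are not equal!

This asymmetry is why KL divergence is not a true distance metric.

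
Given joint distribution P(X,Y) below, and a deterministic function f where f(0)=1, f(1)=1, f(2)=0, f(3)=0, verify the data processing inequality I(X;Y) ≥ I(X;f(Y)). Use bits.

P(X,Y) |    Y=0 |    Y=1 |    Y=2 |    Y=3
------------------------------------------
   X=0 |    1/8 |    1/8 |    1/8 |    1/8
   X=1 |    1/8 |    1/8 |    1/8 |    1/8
I(X;Y) = 0.0000, I(X;f(Y)) = 0.0000, inequality holds: 0.0000 ≥ 0.0000

Data Processing Inequality: For any Markov chain X → Y → Z, we have I(X;Y) ≥ I(X;Z).

Here Z = f(Y) is a deterministic function of Y, forming X → Y → Z.

Original I(X;Y) = 0.0000 bits

After applying f:
P(X,Z) where Z=f(Y):
- P(X,Z=0) = P(X,Y=2) + P(X,Y=3)
- P(X,Z=1) = P(X,Y=0) + P(X,Y=1)

I(X;Z) = I(X;f(Y)) = 0.0000 bits

Verification: 0.0000 ≥ 0.0000 ✓

Information cannot be created by processing; the function f can only lose information about X.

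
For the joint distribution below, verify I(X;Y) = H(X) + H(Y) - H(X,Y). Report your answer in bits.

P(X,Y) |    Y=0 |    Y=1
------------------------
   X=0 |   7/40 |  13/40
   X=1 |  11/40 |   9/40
I(X;Y) = 0.0294 bits

Mutual information has multiple equivalent forms:
- I(X;Y) = H(X) - H(X|Y)
- I(X;Y) = H(Y) - H(Y|X)
- I(X;Y) = H(X) + H(Y) - H(X,Y)

Computing all quantities:
H(X) = 1.0000, H(Y) = 0.9928, H(X,Y) = 1.9634
H(X|Y) = 0.9706, H(Y|X) = 0.9634

Verification:
H(X) - H(X|Y) = 1.0000 - 0.9706 = 0.0294
H(Y) - H(Y|X) = 0.9928 - 0.9634 = 0.0294
H(X) + H(Y) - H(X,Y) = 1.0000 + 0.9928 - 1.9634 = 0.0294

All forms give I(X;Y) = 0.0294 bits. ✓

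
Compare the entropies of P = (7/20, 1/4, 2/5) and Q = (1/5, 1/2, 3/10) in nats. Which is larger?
P

Computing entropies in nats:
H(P) = 1.0805
H(Q) = 1.0297

Distribution P has higher entropy.

Intuition: The distribution closer to uniform (more spread out) has higher entropy.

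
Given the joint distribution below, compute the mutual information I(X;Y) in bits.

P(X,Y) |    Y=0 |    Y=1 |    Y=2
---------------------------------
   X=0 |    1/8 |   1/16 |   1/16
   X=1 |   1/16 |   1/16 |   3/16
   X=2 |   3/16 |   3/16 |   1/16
0.1422 bits

Mutual information: I(X;Y) = H(X) + H(Y) - H(X,Y)

Marginals:
P(X) = (1/4, 5/16, 7/16), H(X) = 1.5462 bits
P(Y) = (3/8, 5/16, 5/16), H(Y) = 1.5794 bits

Joint entropy: H(X,Y) = 2.9835 bits

I(X;Y) = 1.5462 + 1.5794 - 2.9835 = 0.1422 bits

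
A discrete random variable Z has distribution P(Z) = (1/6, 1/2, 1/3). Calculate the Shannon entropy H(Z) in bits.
1.4591 bits

Shannon entropy is H(X) = -Σ p(x) log p(x).

For P = (1/6, 1/2, 1/3):
H = -1/6 × log_2(1/6) -1/2 × log_2(1/2) -1/3 × log_2(1/3)
H = 1.4591 bits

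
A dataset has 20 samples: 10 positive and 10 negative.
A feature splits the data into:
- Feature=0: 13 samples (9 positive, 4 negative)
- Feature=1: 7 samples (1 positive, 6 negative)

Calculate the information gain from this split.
0.2141 bits

Information Gain = H(Y) - H(Y|Feature)

Before split:
P(positive) = 10/20 = 0.5000
H(Y) = 1.0000 bits

After split:
Feature=0: H = 0.8905 bits (weight = 13/20)
Feature=1: H = 0.5917 bits (weight = 7/20)
H(Y|Feature) = (13/20)×0.8905 + (7/20)×0.5917 = 0.7859 bits

Information Gain = 1.0000 - 0.7859 = 0.2141 bits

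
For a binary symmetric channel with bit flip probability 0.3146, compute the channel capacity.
0.1016 bits

For a binary symmetric channel (BSC) with error probability p:
Capacity C = 1 - H(p) bits per symbol

where H(p) = -p log₂(p) - (1-p) log₂(1-p) is the binary entropy function.

H(0.3146) = 0.8984 bits
C = 1 - 0.8984 = 0.1016 bits per symbol

This means we can reliably transmit up to 0.1016 bits of information per channel use.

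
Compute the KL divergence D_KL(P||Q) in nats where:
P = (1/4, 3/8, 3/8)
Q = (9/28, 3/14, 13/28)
0.0669 nats

KL divergence: D_KL(P||Q) = Σ p(x) log(p(x)/q(x))

Computing term by term:
  x=0: 1/4 × log_e[(1/4)/(9/28)] = 1/4 × -0.2513 = -0.0628
  x=1: 3/8 × log_e[(3/8)/(3/14)] = 3/8 × 0.5596 = 0.2099
  x=2: 3/8 × log_e[(3/8)/(13/28)] = 3/8 × -0.2136 = -0.0801

D_KL(P||Q) = 0.0669 nats

Note: KL divergence is always non-negative and equals 0 iff P = Q.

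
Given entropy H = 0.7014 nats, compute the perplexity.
2.0166

Perplexity is e^H (or exp(H) for natural log).

H = 0.7014 nats
Perplexity = e^0.7014 = 2.0166

Interpretation: The model's uncertainty is equivalent to choosing uniformly among 2.0 options.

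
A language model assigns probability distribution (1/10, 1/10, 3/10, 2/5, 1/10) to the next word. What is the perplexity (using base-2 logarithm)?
4.1309

Perplexity is 2^H (or exp(H) for natural log).

First, H = -Σ p log p = 2.0464 bits
Perplexity = 2^2.0464 = 4.1309

Interpretation: The model's uncertainty is equivalent to choosing uniformly among 4.1 options.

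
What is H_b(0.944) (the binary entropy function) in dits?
0.0937 dits

The binary entropy function is:
H(p) = -p log(p) - (1-p) log(1-p)

H(0.944) = -0.944 × log_10(0.944) - 0.056 × log_10(0.056)
H(0.944) = 0.0937 dits

Note: Binary entropy is maximized at p=0.5 (H=1 bit) and minimized at p=0 or p=1 (H=0).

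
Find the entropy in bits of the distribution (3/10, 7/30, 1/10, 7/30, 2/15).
2.2207 bits

Shannon entropy is H(X) = -Σ p(x) log p(x).

For P = (3/10, 7/30, 1/10, 7/30, 2/15):
H = -3/10 × log_2(3/10) -7/30 × log_2(7/30) -1/10 × log_2(1/10) -7/30 × log_2(7/30) -2/15 × log_2(2/15)
H = 2.2207 bits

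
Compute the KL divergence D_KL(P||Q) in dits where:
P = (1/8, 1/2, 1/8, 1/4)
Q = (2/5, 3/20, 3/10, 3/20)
0.2062 dits

KL divergence: D_KL(P||Q) = Σ p(x) log(p(x)/q(x))

Computing term by term:
  x=0: 1/8 × log_10[(1/8)/(2/5)] = 1/8 × -0.5051 = -0.0631
  x=1: 1/2 × log_10[(1/2)/(3/20)] = 1/2 × 0.5229 = 0.2614
  x=2: 1/8 × log_10[(1/8)/(3/10)] = 1/8 × -0.3802 = -0.0475
  x=3: 1/4 × log_10[(1/4)/(3/20)] = 1/4 × 0.2218 = 0.0555

D_KL(P||Q) = 0.2062 dits

Note: KL divergence is always non-negative and equals 0 iff P = Q.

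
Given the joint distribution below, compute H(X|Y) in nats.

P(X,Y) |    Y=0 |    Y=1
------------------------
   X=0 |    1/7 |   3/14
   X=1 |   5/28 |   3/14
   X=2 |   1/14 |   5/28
1.0719 nats

Using the chain rule: H(X|Y) = H(X,Y) - H(Y)

First, compute H(X,Y) = 1.7420 nats

Marginal P(Y) = (11/28, 17/28)
H(Y) = 0.6700 nats

H(X|Y) = H(X,Y) - H(Y) = 1.7420 - 0.6700 = 1.0719 nats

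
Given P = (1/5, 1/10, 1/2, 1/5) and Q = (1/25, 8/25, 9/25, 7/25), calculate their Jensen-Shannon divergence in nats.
0.0685 nats

Jensen-Shannon divergence is:
JSD(P||Q) = 0.5 × D_KL(P||M) + 0.5 × D_KL(Q||M)
where M = 0.5 × (P + Q) is the mixture distribution.

M = 0.5 × (1/5, 1/10, 1/2, 1/5) + 0.5 × (1/25, 8/25, 9/25, 7/25) = (3/25, 0.21, 0.43, 6/25)

D_KL(P||M) = 0.0669 nats
D_KL(Q||M) = 0.0700 nats

JSD(P||Q) = 0.5 × 0.0669 + 0.5 × 0.0700 = 0.0685 nats

Unlike KL divergence, JSD is symmetric and bounded: 0 ≤ JSD ≤ log(2).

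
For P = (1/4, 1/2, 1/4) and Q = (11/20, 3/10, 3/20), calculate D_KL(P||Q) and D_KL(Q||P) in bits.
D_KL(P||Q) = 0.2683, D_KL(Q||P) = 0.2940

KL divergence is not symmetric: D_KL(P||Q) ≠ D_KL(Q||P) in general.

D_KL(P||Q) = 0.2683 bits
D_KL(Q||P) = 0.2940 bits

No, they are not equal!

This asymmetry is why KL divergence is not a true distance metric.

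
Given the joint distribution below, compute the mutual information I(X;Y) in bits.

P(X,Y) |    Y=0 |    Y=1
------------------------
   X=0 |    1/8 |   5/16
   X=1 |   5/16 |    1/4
0.0536 bits

Mutual information: I(X;Y) = H(X) + H(Y) - H(X,Y)

Marginals:
P(X) = (7/16, 9/16), H(X) = 0.9887 bits
P(Y) = (7/16, 9/16), H(Y) = 0.9887 bits

Joint entropy: H(X,Y) = 1.9238 bits

I(X;Y) = 0.9887 + 0.9887 - 1.9238 = 0.0536 bits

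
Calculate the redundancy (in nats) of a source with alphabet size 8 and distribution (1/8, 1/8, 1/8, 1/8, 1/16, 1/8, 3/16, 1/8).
0.0327 nats

Redundancy measures how far a source is from maximum entropy:
R = H_max - H(X)

Maximum entropy for 8 symbols: H_max = log_e(8) = 2.0794 nats
Actual entropy: H(X) = 2.0467 nats
Redundancy: R = 2.0794 - 2.0467 = 0.0327 nats

This redundancy represents potential for compression: the source could be compressed by 0.0327 nats per symbol.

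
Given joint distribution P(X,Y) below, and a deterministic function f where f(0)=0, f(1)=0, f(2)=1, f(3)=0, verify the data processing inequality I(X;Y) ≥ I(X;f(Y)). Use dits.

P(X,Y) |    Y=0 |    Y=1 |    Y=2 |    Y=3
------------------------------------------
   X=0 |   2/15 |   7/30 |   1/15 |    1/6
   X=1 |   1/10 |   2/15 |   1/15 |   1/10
I(X;Y) = 0.0019, I(X;f(Y)) = 0.0014, inequality holds: 0.0019 ≥ 0.0014

Data Processing Inequality: For any Markov chain X → Y → Z, we have I(X;Y) ≥ I(X;Z).

Here Z = f(Y) is a deterministic function of Y, forming X → Y → Z.

Original I(X;Y) = 0.0019 dits

After applying f:
P(X,Z) where Z=f(Y):
- P(X,Z=0) = P(X,Y=0) + P(X,Y=1) + P(X,Y=3)
- P(X,Z=1) = P(X,Y=2)

I(X;Z) = I(X;f(Y)) = 0.0014 dits

Verification: 0.0019 ≥ 0.0014 ✓

Information cannot be created by processing; the function f can only lose information about X.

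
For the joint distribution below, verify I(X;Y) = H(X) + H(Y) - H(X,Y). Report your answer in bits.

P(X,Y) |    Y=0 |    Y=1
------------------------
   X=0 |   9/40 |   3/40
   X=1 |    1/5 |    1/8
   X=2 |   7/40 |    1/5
I(X;Y) = 0.0414 bits

Mutual information has multiple equivalent forms:
- I(X;Y) = H(X) - H(X|Y)
- I(X;Y) = H(Y) - H(Y|X)
- I(X;Y) = H(X) + H(Y) - H(X,Y)

Computing all quantities:
H(X) = 1.5787, H(Y) = 0.9710, H(X,Y) = 2.5083
H(X|Y) = 1.5373, H(Y|X) = 0.9296

Verification:
H(X) - H(X|Y) = 1.5787 - 1.5373 = 0.0414
H(Y) - H(Y|X) = 0.9710 - 0.9296 = 0.0414
H(X) + H(Y) - H(X,Y) = 1.5787 + 0.9710 - 2.5083 = 0.0414

All forms give I(X;Y) = 0.0414 bits. ✓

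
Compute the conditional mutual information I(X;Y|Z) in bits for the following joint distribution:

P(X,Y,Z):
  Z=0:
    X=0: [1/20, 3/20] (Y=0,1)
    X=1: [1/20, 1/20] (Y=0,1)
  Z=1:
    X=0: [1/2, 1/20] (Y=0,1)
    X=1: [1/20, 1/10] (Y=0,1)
0.1585 bits

Conditional mutual information: I(X;Y|Z) = H(X|Z) + H(Y|Z) - H(X,Y|Z)

H(Z) = 0.8813
H(X,Z) = 1.6815 → H(X|Z) = 0.8002
H(Y,Z) = 1.6815 → H(Y|Z) = 0.8002
H(X,Y,Z) = 2.3232 → H(X,Y|Z) = 1.4419

I(X;Y|Z) = 0.8002 + 0.8002 - 1.4419 = 0.1585 bits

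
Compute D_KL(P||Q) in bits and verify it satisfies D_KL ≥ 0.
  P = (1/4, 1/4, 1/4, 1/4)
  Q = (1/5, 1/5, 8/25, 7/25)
0.0311 bits

KL divergence satisfies the Gibbs inequality: D_KL(P||Q) ≥ 0 for all distributions P, Q.

D_KL(P||Q) = Σ p(x) log(p(x)/q(x))
Term by term:
  x=0: 1/4 × log_2[(1/4)/(1/5)] = 0.0805
  x=1: 1/4 × log_2[(1/4)/(1/5)] = 0.0805
  x=2: 1/4 × log_2[(1/4)/(8/25)] = -0.0890
  x=3: 1/4 × log_2[(1/4)/(7/25)] = -0.0409
D_KL(P||Q) = 0.0311 bits

D_KL(P||Q) = 0.0311 ≥ 0 ✓

This non-negativity is a fundamental property: relative entropy cannot be negative because it measures how different Q is from P.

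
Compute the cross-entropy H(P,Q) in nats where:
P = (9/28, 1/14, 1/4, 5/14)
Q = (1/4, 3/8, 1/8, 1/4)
1.5306 nats

Cross-entropy: H(P,Q) = -Σ p(x) log q(x)

Alternatively: H(P,Q) = H(P) + D_KL(P||Q)
H(P) = 1.2676 nats
D_KL(P||Q) = 0.2630 nats

H(P,Q) = 1.2676 + 0.2630 = 1.5306 nats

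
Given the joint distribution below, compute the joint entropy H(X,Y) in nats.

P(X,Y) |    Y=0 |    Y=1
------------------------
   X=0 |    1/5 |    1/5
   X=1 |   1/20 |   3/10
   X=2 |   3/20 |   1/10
1.6696 nats

Joint entropy is H(X,Y) = -Σ_{x,y} p(x,y) log p(x,y).

Summing over all non-zero entries:
H(X,Y) = -[1/5·log_e(1/5) + 1/5·log_e(1/5) + 1/20·log_e(1/20) + 3/10·log_e(3/10) + 3/20·log_e(3/20) + 1/10·log_e(1/10)]
H(X,Y) = 1.6696 nats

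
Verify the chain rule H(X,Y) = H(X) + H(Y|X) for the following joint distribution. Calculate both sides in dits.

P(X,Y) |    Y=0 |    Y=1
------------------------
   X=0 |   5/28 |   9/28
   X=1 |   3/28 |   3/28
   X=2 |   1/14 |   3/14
H(X,Y) = 0.7251, H(X) = 0.4493, H(Y|X) = 0.2758 (all in dits)

Chain rule: H(X,Y) = H(X) + H(Y|X)

Left side — joint entropy directly:
H(X,Y) = -Σ p(x,y) log p(x,y) = 0.7251 dits

Right side — compute H(Y|X) from the conditional distributions:
P(X) = (1/2, 3/14, 2/7), so H(X) = 0.4493 dits
H(Y|X) = Σ_x P(X=x) · H(Y|X=x):
  P(Y|X=0) = (5/14, 9/14), H(Y|X=0) = 0.2831, weight P(X=0) = 1/2
  P(Y|X=1) = (1/2, 1/2), H(Y|X=1) = 0.3010, weight P(X=1) = 3/14
  P(Y|X=2) = (1/4, 3/4), H(Y|X=2) = 0.2442, weight P(X=2) = 2/7
H(Y|X) = 0.2758 dits

H(X) + H(Y|X) = 0.4493 + 0.2758 = 0.7251 dits

Both sides equal 0.7251 dits. ✓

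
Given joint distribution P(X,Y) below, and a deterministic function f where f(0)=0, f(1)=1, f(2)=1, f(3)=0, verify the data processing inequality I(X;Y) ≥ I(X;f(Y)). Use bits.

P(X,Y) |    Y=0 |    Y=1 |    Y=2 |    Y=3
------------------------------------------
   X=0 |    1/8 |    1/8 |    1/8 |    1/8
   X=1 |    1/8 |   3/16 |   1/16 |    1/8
I(X;Y) = 0.0244, I(X;f(Y)) = 0.0000, inequality holds: 0.0244 ≥ 0.0000

Data Processing Inequality: For any Markov chain X → Y → Z, we have I(X;Y) ≥ I(X;Z).

Here Z = f(Y) is a deterministic function of Y, forming X → Y → Z.

Original I(X;Y) = 0.0244 bits

After applying f:
P(X,Z) where Z=f(Y):
- P(X,Z=0) = P(X,Y=0) + P(X,Y=3)
- P(X,Z=1) = P(X,Y=1) + P(X,Y=2)

I(X;Z) = I(X;f(Y)) = 0.0000 bits

Verification: 0.0244 ≥ 0.0000 ✓

Information cannot be created by processing; the function f can only lose information about X.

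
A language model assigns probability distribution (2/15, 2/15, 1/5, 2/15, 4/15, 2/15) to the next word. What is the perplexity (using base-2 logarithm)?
5.7487

Perplexity is 2^H (or exp(H) for natural log).

First, H = -Σ p log p = 2.5232 bits
Perplexity = 2^2.5232 = 5.7487

Interpretation: The model's uncertainty is equivalent to choosing uniformly among 5.7 options.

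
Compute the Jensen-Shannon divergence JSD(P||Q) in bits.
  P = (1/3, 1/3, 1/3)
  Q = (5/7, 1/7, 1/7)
0.1077 bits

Jensen-Shannon divergence is:
JSD(P||Q) = 0.5 × D_KL(P||M) + 0.5 × D_KL(Q||M)
where M = 0.5 × (P + Q) is the mixture distribution.

M = 0.5 × (1/3, 1/3, 1/3) + 0.5 × (5/7, 1/7, 1/7) = (11/21, 5/21, 5/21)

D_KL(P||M) = 0.1063 bits
D_KL(Q||M) = 0.1091 bits

JSD(P||Q) = 0.5 × 0.1063 + 0.5 × 0.1091 = 0.1077 bits

Unlike KL divergence, JSD is symmetric and bounded: 0 ≤ JSD ≤ log(2).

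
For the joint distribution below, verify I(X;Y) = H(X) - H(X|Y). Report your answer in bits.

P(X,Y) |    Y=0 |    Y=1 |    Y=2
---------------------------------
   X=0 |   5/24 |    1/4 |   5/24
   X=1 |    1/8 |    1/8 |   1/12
I(X;Y) = 0.0040 bits

Mutual information has multiple equivalent forms:
- I(X;Y) = H(X) - H(X|Y)
- I(X;Y) = H(Y) - H(Y|X)
- I(X;Y) = H(X) + H(Y) - H(X,Y)

Computing all quantities:
H(X) = 0.9183, H(Y) = 1.5774, H(X,Y) = 2.4917
H(X|Y) = 0.9142, H(Y|X) = 1.5734

Verification:
H(X) - H(X|Y) = 0.9183 - 0.9142 = 0.0040
H(Y) - H(Y|X) = 1.5774 - 1.5734 = 0.0040
H(X) + H(Y) - H(X,Y) = 0.9183 + 1.5774 - 2.4917 = 0.0040

All forms give I(X;Y) = 0.0040 bits. ✓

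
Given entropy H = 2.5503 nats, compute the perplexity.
12.8109

Perplexity is e^H (or exp(H) for natural log).

H = 2.5503 nats
Perplexity = e^2.5503 = 12.8109

Interpretation: The model's uncertainty is equivalent to choosing uniformly among 12.8 options.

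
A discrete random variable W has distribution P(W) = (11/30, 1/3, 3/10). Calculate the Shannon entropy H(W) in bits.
1.5801 bits

Shannon entropy is H(X) = -Σ p(x) log p(x).

For P = (11/30, 1/3, 3/10):
H = -11/30 × log_2(11/30) -1/3 × log_2(1/3) -3/10 × log_2(3/10)
H = 1.5801 bits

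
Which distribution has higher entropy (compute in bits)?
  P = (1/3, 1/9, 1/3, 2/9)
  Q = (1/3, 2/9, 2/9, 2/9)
Q

Computing entropies in bits:
H(P) = 1.8911
H(Q) = 1.9749

Distribution Q has higher entropy.

Intuition: The distribution closer to uniform (more spread out) has higher entropy.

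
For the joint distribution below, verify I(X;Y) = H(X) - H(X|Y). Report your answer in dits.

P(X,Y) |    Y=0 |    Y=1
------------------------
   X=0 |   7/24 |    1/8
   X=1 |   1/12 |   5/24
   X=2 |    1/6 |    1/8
I(X;Y) = 0.0267 dits

Mutual information has multiple equivalent forms:
- I(X;Y) = H(X) - H(X|Y)
- I(X;Y) = H(Y) - H(Y|X)
- I(X;Y) = H(X) + H(Y) - H(X,Y)

Computing all quantities:
H(X) = 0.4706, H(Y) = 0.2995, H(X,Y) = 0.7434
H(X|Y) = 0.4439, H(Y|X) = 0.2728

Verification:
H(X) - H(X|Y) = 0.4706 - 0.4439 = 0.0267
H(Y) - H(Y|X) = 0.2995 - 0.2728 = 0.0267
H(X) + H(Y) - H(X,Y) = 0.4706 + 0.2995 - 0.7434 = 0.0267

All forms give I(X;Y) = 0.0267 dits. ✓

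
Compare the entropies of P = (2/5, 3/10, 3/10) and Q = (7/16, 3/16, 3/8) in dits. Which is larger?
P

Computing entropies in dits:
H(P) = 0.4729
H(Q) = 0.4531

Distribution P has higher entropy.

Intuition: The distribution closer to uniform (more spread out) has higher entropy.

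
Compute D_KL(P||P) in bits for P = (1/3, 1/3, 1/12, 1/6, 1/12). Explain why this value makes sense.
0.0000 bits

KL divergence satisfies the Gibbs inequality: D_KL(P||Q) ≥ 0 for all distributions P, Q.

D_KL(P||Q) = Σ p(x) log(p(x)/q(x))
Each term is p(x) × log_2(p(x)/p(x)) = p(x) × log_2(1) = 0, so the sum is 0.
D_KL(P||Q) = 0.0000 bits

When P = Q, the KL divergence is exactly 0, as there is no 'divergence' between identical distributions.

This non-negativity is a fundamental property: relative entropy cannot be negative because it measures how different Q is from P.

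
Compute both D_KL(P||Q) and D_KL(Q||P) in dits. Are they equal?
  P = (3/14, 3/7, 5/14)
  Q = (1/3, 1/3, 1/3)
D_KL(P||Q) = 0.0164, D_KL(Q||P) = 0.0176

KL divergence is not symmetric: D_KL(P||Q) ≠ D_KL(Q||P) in general.

D_KL(P||Q) = 0.0164 dits
D_KL(Q||P) = 0.0176 dits

No, they are not equal!

This asymmetry is why KL divergence is not a true distance metric.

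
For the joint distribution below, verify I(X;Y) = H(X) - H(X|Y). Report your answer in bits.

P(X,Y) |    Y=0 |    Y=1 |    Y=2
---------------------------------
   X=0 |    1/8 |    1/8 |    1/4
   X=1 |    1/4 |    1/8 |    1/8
I(X;Y) = 0.0613 bits

Mutual information has multiple equivalent forms:
- I(X;Y) = H(X) - H(X|Y)
- I(X;Y) = H(Y) - H(Y|X)
- I(X;Y) = H(X) + H(Y) - H(X,Y)

Computing all quantities:
H(X) = 1.0000, H(Y) = 1.5613, H(X,Y) = 2.5000
H(X|Y) = 0.9387, H(Y|X) = 1.5000

Verification:
H(X) - H(X|Y) = 1.0000 - 0.9387 = 0.0613
H(Y) - H(Y|X) = 1.5613 - 1.5000 = 0.0613
H(X) + H(Y) - H(X,Y) = 1.0000 + 1.5613 - 2.5000 = 0.0613

All forms give I(X;Y) = 0.0613 bits. ✓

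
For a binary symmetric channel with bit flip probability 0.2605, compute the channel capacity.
0.1725 bits

For a binary symmetric channel (BSC) with error probability p:
Capacity C = 1 - H(p) bits per symbol

where H(p) = -p log₂(p) - (1-p) log₂(1-p) is the binary entropy function.

H(0.2605) = 0.8275 bits
C = 1 - 0.8275 = 0.1725 bits per symbol

This means we can reliably transmit up to 0.1725 bits of information per channel use.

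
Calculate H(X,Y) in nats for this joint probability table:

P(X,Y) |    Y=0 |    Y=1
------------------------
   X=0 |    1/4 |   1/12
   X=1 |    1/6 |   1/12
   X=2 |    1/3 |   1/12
1.6326 nats

Joint entropy is H(X,Y) = -Σ_{x,y} p(x,y) log p(x,y).

Summing over all non-zero entries:
H(X,Y) = -[1/4·log_e(1/4) + 1/12·log_e(1/12) + 1/6·log_e(1/6) + 1/12·log_e(1/12) + 1/3·log_e(1/3) + 1/12·log_e(1/12)]
H(X,Y) = 1.6326 nats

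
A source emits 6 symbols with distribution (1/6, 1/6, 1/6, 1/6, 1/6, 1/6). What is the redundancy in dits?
0.0000 dits

Redundancy measures how far a source is from maximum entropy:
R = H_max - H(X)

Maximum entropy for 6 symbols: H_max = log_10(6) = 0.7782 dits
Actual entropy: H(X) = 0.7782 dits
Redundancy: R = 0.7782 - 0.7782 = 0.0000 dits

This redundancy represents potential for compression: the source could be compressed by 0.0000 dits per symbol.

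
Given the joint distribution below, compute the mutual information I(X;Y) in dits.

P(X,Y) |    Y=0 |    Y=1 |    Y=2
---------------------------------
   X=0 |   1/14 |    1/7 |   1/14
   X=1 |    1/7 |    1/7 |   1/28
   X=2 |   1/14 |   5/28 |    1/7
0.0202 dits

Mutual information: I(X;Y) = H(X) + H(Y) - H(X,Y)

Marginals:
P(X) = (2/7, 9/28, 11/28), H(X) = 0.4733 dits
P(Y) = (2/7, 13/28, 1/4), H(Y) = 0.4607 dits

Joint entropy: H(X,Y) = 0.9138 dits

I(X;Y) = 0.4733 + 0.4607 - 0.9138 = 0.0202 dits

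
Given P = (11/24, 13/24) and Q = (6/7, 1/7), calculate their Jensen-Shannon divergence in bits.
0.1336 bits

Jensen-Shannon divergence is:
JSD(P||Q) = 0.5 × D_KL(P||M) + 0.5 × D_KL(Q||M)
where M = 0.5 × (P + Q) is the mixture distribution.

M = 0.5 × (11/24, 13/24) + 0.5 × (6/7, 1/7) = (0.657738, 0.342262)

D_KL(P||M) = 0.1199 bits
D_KL(Q||M) = 0.1474 bits

JSD(P||Q) = 0.5 × 0.1199 + 0.5 × 0.1474 = 0.1336 bits

Unlike KL divergence, JSD is symmetric and bounded: 0 ≤ JSD ≤ log(2).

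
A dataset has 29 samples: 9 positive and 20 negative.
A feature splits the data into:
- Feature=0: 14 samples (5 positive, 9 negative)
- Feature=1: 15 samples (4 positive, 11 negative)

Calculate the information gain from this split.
0.0069 bits

Information Gain = H(Y) - H(Y|Feature)

Before split:
P(positive) = 9/29 = 0.3103
H(Y) = 0.8936 bits

After split:
Feature=0: H = 0.9403 bits (weight = 14/29)
Feature=1: H = 0.8366 bits (weight = 15/29)
H(Y|Feature) = (14/29)×0.9403 + (15/29)×0.8366 = 0.8867 bits

Information Gain = 0.8936 - 0.8867 = 0.0069 bits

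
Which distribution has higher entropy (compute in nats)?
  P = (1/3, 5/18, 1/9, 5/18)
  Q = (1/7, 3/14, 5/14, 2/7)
Q

Computing entropies in nats:
H(P) = 1.3220
H(Q) = 1.3337

Distribution Q has higher entropy.

Intuition: The distribution closer to uniform (more spread out) has higher entropy.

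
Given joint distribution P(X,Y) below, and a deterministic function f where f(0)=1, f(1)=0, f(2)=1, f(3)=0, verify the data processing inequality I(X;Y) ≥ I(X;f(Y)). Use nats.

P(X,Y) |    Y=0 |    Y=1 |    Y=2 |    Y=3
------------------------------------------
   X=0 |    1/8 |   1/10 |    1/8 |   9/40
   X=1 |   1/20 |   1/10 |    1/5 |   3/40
I(X;Y) = 0.0533, I(X;f(Y)) = 0.0116, inequality holds: 0.0533 ≥ 0.0116

Data Processing Inequality: For any Markov chain X → Y → Z, we have I(X;Y) ≥ I(X;Z).

Here Z = f(Y) is a deterministic function of Y, forming X → Y → Z.

Original I(X;Y) = 0.0533 nats

After applying f:
P(X,Z) where Z=f(Y):
- P(X,Z=0) = P(X,Y=1) + P(X,Y=3)
- P(X,Z=1) = P(X,Y=0) + P(X,Y=2)

I(X;Z) = I(X;f(Y)) = 0.0116 nats

Verification: 0.0533 ≥ 0.0116 ✓

Information cannot be created by processing; the function f can only lose information about X.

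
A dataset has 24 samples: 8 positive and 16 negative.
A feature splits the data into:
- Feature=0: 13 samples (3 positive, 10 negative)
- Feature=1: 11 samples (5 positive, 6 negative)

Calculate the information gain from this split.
0.0406 bits

Information Gain = H(Y) - H(Y|Feature)

Before split:
P(positive) = 8/24 = 0.3333
H(Y) = 0.9183 bits

After split:
Feature=0: H = 0.7793 bits (weight = 13/24)
Feature=1: H = 0.9940 bits (weight = 11/24)
H(Y|Feature) = (13/24)×0.7793 + (11/24)×0.9940 = 0.8777 bits

Information Gain = 0.9183 - 0.8777 = 0.0406 bits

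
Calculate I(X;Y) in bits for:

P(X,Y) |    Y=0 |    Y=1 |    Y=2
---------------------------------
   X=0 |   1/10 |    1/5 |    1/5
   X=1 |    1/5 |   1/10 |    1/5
0.0490 bits

Mutual information: I(X;Y) = H(X) + H(Y) - H(X,Y)

Marginals:
P(X) = (1/2, 1/2), H(X) = 1.0000 bits
P(Y) = (3/10, 3/10, 2/5), H(Y) = 1.5710 bits

Joint entropy: H(X,Y) = 2.5219 bits

I(X;Y) = 1.0000 + 1.5710 - 2.5219 = 0.0490 bits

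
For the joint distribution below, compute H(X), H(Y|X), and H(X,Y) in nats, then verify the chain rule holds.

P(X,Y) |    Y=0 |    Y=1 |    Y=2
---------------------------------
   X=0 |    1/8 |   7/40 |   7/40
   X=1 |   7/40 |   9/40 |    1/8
H(X,Y) = 1.7705, H(X) = 0.6919, H(Y|X) = 1.0786 (all in nats)

Chain rule: H(X,Y) = H(X) + H(Y|X)

Left side — joint entropy directly:
H(X,Y) = -Σ p(x,y) log p(x,y) = 1.7705 nats

Right side — compute H(Y|X) from the conditional distributions:
P(X) = (19/40, 21/40), so H(X) = 0.6919 nats
H(Y|X) = Σ_x P(X=x) · H(Y|X=x):
  P(Y|X=0) = (5/19, 7/19, 7/19), H(Y|X=0) = 1.0871, weight P(X=0) = 19/40
  P(Y|X=1) = (1/3, 3/7, 5/21), H(Y|X=1) = 1.0710, weight P(X=1) = 21/40
H(Y|X) = 1.0786 nats

H(X) + H(Y|X) = 0.6919 + 1.0786 = 1.7705 nats

Both sides equal 1.7705 nats. ✓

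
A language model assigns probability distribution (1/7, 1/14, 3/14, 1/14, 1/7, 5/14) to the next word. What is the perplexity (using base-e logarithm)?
5.1080

Perplexity is e^H (or exp(H) for natural log).

First, H = -Σ p log p = 1.6308 nats
Perplexity = e^1.6308 = 5.1080

Interpretation: The model's uncertainty is equivalent to choosing uniformly among 5.1 options.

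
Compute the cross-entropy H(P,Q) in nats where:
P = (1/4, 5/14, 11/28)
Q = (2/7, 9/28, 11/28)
1.0856 nats

Cross-entropy: H(P,Q) = -Σ p(x) log q(x)

Alternatively: H(P,Q) = H(P) + D_KL(P||Q)
H(P) = 1.0813 nats
D_KL(P||Q) = 0.0042 nats

H(P,Q) = 1.0813 + 0.0042 = 1.0856 nats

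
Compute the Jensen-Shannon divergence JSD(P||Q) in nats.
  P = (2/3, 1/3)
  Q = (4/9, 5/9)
0.0252 nats

Jensen-Shannon divergence is:
JSD(P||Q) = 0.5 × D_KL(P||M) + 0.5 × D_KL(Q||M)
where M = 0.5 × (P + Q) is the mixture distribution.

M = 0.5 × (2/3, 1/3) + 0.5 × (4/9, 5/9) = (5/9, 4/9)

D_KL(P||M) = 0.0257 nats
D_KL(Q||M) = 0.0248 nats

JSD(P||Q) = 0.5 × 0.0257 + 0.5 × 0.0248 = 0.0252 nats

Unlike KL divergence, JSD is symmetric and bounded: 0 ≤ JSD ≤ log(2).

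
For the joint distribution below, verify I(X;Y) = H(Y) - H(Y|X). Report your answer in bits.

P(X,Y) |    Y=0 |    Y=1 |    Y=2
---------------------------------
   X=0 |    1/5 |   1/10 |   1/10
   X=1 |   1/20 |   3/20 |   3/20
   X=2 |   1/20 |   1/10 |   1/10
I(X;Y) = 0.0937 bits

Mutual information has multiple equivalent forms:
- I(X;Y) = H(X) - H(X|Y)
- I(X;Y) = H(Y) - H(Y|X)
- I(X;Y) = H(X) + H(Y) - H(X,Y)

Computing all quantities:
H(X) = 1.5589, H(Y) = 1.5813, H(X,Y) = 3.0464
H(X|Y) = 1.4651, H(Y|X) = 1.4876

Verification:
H(X) - H(X|Y) = 1.5589 - 1.4651 = 0.0937
H(Y) - H(Y|X) = 1.5813 - 1.4876 = 0.0937
H(X) + H(Y) - H(X,Y) = 1.5589 + 1.5813 - 3.0464 = 0.0937

All forms give I(X;Y) = 0.0937 bits. ✓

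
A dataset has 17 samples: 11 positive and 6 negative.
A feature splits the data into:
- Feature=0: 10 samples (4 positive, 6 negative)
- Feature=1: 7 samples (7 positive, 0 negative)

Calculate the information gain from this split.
0.3655 bits

Information Gain = H(Y) - H(Y|Feature)

Before split:
P(positive) = 11/17 = 0.6471
H(Y) = 0.9367 bits

After split:
Feature=0: H = 0.9710 bits (weight = 10/17)
Feature=1: H = 0.0000 bits (weight = 7/17)
H(Y|Feature) = (10/17)×0.9710 + (7/17)×0.0000 = 0.5711 bits

Information Gain = 0.9367 - 0.5711 = 0.3655 bits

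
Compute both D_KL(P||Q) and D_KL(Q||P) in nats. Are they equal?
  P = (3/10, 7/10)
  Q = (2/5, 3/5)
D_KL(P||Q) = 0.0216, D_KL(Q||P) = 0.0226

KL divergence is not symmetric: D_KL(P||Q) ≠ D_KL(Q||P) in general.

D_KL(P||Q) = 0.0216 nats
D_KL(Q||P) = 0.0226 nats

No, they are not equal!

This asymmetry is why KL divergence is not a true distance metric.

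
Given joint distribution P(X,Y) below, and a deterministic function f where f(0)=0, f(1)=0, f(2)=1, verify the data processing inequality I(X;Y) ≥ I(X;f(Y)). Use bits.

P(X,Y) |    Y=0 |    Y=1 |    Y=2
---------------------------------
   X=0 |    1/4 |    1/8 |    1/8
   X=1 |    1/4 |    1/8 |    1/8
I(X;Y) = 0.0000, I(X;f(Y)) = 0.0000, inequality holds: 0.0000 ≥ 0.0000

Data Processing Inequality: For any Markov chain X → Y → Z, we have I(X;Y) ≥ I(X;Z).

Here Z = f(Y) is a deterministic function of Y, forming X → Y → Z.

Original I(X;Y) = 0.0000 bits

After applying f:
P(X,Z) where Z=f(Y):
- P(X,Z=0) = P(X,Y=0) + P(X,Y=1)
- P(X,Z=1) = P(X,Y=2)

I(X;Z) = I(X;f(Y)) = 0.0000 bits

Verification: 0.0000 ≥ 0.0000 ✓

Information cannot be created by processing; the function f can only lose information about X.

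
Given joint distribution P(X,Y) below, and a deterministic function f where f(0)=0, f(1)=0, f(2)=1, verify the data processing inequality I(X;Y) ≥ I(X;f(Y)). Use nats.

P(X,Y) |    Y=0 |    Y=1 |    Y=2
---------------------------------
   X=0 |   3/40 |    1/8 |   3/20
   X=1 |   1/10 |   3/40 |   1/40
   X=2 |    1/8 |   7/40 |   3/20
I(X;Y) = 0.0379, I(X;f(Y)) = 0.0298, inequality holds: 0.0379 ≥ 0.0298

Data Processing Inequality: For any Markov chain X → Y → Z, we have I(X;Y) ≥ I(X;Z).

Here Z = f(Y) is a deterministic function of Y, forming X → Y → Z.

Original I(X;Y) = 0.0379 nats

After applying f:
P(X,Z) where Z=f(Y):
- P(X,Z=0) = P(X,Y=0) + P(X,Y=1)
- P(X,Z=1) = P(X,Y=2)

I(X;Z) = I(X;f(Y)) = 0.0298 nats

Verification: 0.0379 ≥ 0.0298 ✓

Information cannot be created by processing; the function f can only lose information about X.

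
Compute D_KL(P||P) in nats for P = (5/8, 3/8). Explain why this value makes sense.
0.0000 nats

KL divergence satisfies the Gibbs inequality: D_KL(P||Q) ≥ 0 for all distributions P, Q.

D_KL(P||Q) = Σ p(x) log(p(x)/q(x))
Each term is p(x) × log_e(p(x)/p(x)) = p(x) × log_e(1) = 0, so the sum is 0.
D_KL(P||Q) = 0.0000 nats

When P = Q, the KL divergence is exactly 0, as there is no 'divergence' between identical distributions.

This non-negativity is a fundamental property: relative entropy cannot be negative because it measures how different Q is from P.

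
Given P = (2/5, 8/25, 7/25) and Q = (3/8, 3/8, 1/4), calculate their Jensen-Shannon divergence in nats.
0.0017 nats

Jensen-Shannon divergence is:
JSD(P||Q) = 0.5 × D_KL(P||M) + 0.5 × D_KL(Q||M)
where M = 0.5 × (P + Q) is the mixture distribution.

M = 0.5 × (2/5, 8/25, 7/25) + 0.5 × (3/8, 3/8, 1/4) = (0.3875, 0.3475, 0.265)

D_KL(P||M) = 0.0017 nats
D_KL(Q||M) = 0.0017 nats

JSD(P||Q) = 0.5 × 0.0017 + 0.5 × 0.0017 = 0.0017 nats

Unlike KL divergence, JSD is symmetric and bounded: 0 ≤ JSD ≤ log(2).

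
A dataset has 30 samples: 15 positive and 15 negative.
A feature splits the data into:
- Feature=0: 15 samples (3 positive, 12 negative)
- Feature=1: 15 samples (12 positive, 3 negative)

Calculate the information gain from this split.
0.2781 bits

Information Gain = H(Y) - H(Y|Feature)

Before split:
P(positive) = 15/30 = 0.5000
H(Y) = 1.0000 bits

After split:
Feature=0: H = 0.7219 bits (weight = 15/30)
Feature=1: H = 0.7219 bits (weight = 15/30)
H(Y|Feature) = (15/30)×0.7219 + (15/30)×0.7219 = 0.7219 bits

Information Gain = 1.0000 - 0.7219 = 0.2781 bits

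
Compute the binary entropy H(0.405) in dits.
0.2931 dits

The binary entropy function is:
H(p) = -p log(p) - (1-p) log(1-p)

H(0.405) = -0.405 × log_10(0.405) - 0.595 × log_10(0.595)
H(0.405) = 0.2931 dits

Note: Binary entropy is maximized at p=0.5 (H=1 bit) and minimized at p=0 or p=1 (H=0).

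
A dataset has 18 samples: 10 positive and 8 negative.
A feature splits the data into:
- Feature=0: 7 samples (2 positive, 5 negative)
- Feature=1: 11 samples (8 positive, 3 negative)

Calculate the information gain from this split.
0.1388 bits

Information Gain = H(Y) - H(Y|Feature)

Before split:
P(positive) = 10/18 = 0.5556
H(Y) = 0.9911 bits

After split:
Feature=0: H = 0.8631 bits (weight = 7/18)
Feature=1: H = 0.8454 bits (weight = 11/18)
H(Y|Feature) = (7/18)×0.8631 + (11/18)×0.8454 = 0.8523 bits

Information Gain = 0.9911 - 0.8523 = 0.1388 bits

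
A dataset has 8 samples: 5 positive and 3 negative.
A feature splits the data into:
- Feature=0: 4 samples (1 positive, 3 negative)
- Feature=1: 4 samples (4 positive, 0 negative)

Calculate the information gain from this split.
0.5488 bits

Information Gain = H(Y) - H(Y|Feature)

Before split:
P(positive) = 5/8 = 0.6250
H(Y) = 0.9544 bits

After split:
Feature=0: H = 0.8113 bits (weight = 4/8)
Feature=1: H = 0.0000 bits (weight = 4/8)
H(Y|Feature) = (4/8)×0.8113 + (4/8)×0.0000 = 0.4056 bits

Information Gain = 0.9544 - 0.4056 = 0.5488 bits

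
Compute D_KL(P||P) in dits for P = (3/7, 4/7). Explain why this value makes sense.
0.0000 dits

KL divergence satisfies the Gibbs inequality: D_KL(P||Q) ≥ 0 for all distributions P, Q.

D_KL(P||Q) = Σ p(x) log(p(x)/q(x))
Each term is p(x) × log_10(p(x)/p(x)) = p(x) × log_10(1) = 0, so the sum is 0.
D_KL(P||Q) = 0.0000 dits

When P = Q, the KL divergence is exactly 0, as there is no 'divergence' between identical distributions.

This non-negativity is a fundamental property: relative entropy cannot be negative because it measures how different Q is from P.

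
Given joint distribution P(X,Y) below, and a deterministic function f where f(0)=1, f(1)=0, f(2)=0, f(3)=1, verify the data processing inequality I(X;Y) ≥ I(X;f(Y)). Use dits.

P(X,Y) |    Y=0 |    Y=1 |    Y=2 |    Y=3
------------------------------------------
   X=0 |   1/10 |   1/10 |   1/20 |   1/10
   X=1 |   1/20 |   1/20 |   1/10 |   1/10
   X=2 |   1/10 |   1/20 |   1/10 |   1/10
I(X;Y) = 0.0135, I(X;f(Y)) = 0.0009, inequality holds: 0.0135 ≥ 0.0009

Data Processing Inequality: For any Markov chain X → Y → Z, we have I(X;Y) ≥ I(X;Z).

Here Z = f(Y) is a deterministic function of Y, forming X → Y → Z.

Original I(X;Y) = 0.0135 dits

After applying f:
P(X,Z) where Z=f(Y):
- P(X,Z=0) = P(X,Y=1) + P(X,Y=2)
- P(X,Z=1) = P(X,Y=0) + P(X,Y=3)

I(X;Z) = I(X;f(Y)) = 0.0009 dits

Verification: 0.0135 ≥ 0.0009 ✓

Information cannot be created by processing; the function f can only lose information about X.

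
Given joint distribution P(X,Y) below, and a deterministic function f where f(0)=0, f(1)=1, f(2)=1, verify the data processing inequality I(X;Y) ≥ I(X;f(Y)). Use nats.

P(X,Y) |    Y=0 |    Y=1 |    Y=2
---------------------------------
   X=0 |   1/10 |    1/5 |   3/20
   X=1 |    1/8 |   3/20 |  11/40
I(X;Y) = 0.0186, I(X;f(Y)) = 0.0000, inequality holds: 0.0186 ≥ 0.0000

Data Processing Inequality: For any Markov chain X → Y → Z, we have I(X;Y) ≥ I(X;Z).

Here Z = f(Y) is a deterministic function of Y, forming X → Y → Z.

Original I(X;Y) = 0.0186 nats

After applying f:
P(X,Z) where Z=f(Y):
- P(X,Z=0) = P(X,Y=0)
- P(X,Z=1) = P(X,Y=1) + P(X,Y=2)

I(X;Z) = I(X;f(Y)) = 0.0000 nats

Verification: 0.0186 ≥ 0.0000 ✓

Information cannot be created by processing; the function f can only lose information about X.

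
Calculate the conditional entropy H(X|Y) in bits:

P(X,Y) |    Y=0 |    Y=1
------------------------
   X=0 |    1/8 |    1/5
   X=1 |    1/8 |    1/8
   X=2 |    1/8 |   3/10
1.5310 bits

Using the chain rule: H(X|Y) = H(X,Y) - H(Y)

First, compute H(X,Y) = 2.4855 bits

Marginal P(Y) = (3/8, 5/8)
H(Y) = 0.9544 bits

H(X|Y) = H(X,Y) - H(Y) = 2.4855 - 0.9544 = 1.5310 bits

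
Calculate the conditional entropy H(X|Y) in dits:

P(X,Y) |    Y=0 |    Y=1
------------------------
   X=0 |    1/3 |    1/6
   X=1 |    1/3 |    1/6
0.3010 dits

Using the chain rule: H(X|Y) = H(X,Y) - H(Y)

First, compute H(X,Y) = 0.5775 dits

Marginal P(Y) = (2/3, 1/3)
H(Y) = 0.2764 dits

H(X|Y) = H(X,Y) - H(Y) = 0.5775 - 0.2764 = 0.3010 dits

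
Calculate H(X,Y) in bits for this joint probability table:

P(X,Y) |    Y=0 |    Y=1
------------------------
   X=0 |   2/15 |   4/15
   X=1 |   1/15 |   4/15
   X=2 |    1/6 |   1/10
2.4281 bits

Joint entropy is H(X,Y) = -Σ_{x,y} p(x,y) log p(x,y).

Summing over all non-zero entries:
H(X,Y) = -[2/15·log_2(2/15) + 4/15·log_2(4/15) + 1/15·log_2(1/15) + 4/15·log_2(4/15) + 1/6·log_2(1/6) + 1/10·log_2(1/10)]
H(X,Y) = 2.4281 bits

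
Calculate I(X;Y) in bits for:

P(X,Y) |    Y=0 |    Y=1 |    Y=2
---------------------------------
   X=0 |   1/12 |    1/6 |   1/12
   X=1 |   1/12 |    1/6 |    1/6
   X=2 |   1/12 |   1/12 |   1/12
0.0242 bits

Mutual information: I(X;Y) = H(X) + H(Y) - H(X,Y)

Marginals:
P(X) = (1/3, 5/12, 1/4), H(X) = 1.5546 bits
P(Y) = (1/4, 5/12, 1/3), H(Y) = 1.5546 bits

Joint entropy: H(X,Y) = 3.0850 bits

I(X;Y) = 1.5546 + 1.5546 - 3.0850 = 0.0242 bits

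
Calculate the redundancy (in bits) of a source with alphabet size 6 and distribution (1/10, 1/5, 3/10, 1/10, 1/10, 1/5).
0.1385 bits

Redundancy measures how far a source is from maximum entropy:
R = H_max - H(X)

Maximum entropy for 6 symbols: H_max = log_2(6) = 2.5850 bits
Actual entropy: H(X) = 2.4464 bits
Redundancy: R = 2.5850 - 2.4464 = 0.1385 bits

This redundancy represents potential for compression: the source could be compressed by 0.1385 bits per symbol.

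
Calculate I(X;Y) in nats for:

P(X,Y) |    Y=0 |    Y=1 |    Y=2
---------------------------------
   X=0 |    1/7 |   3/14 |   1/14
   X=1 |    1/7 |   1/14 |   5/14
0.1311 nats

Mutual information: I(X;Y) = H(X) + H(Y) - H(X,Y)

Marginals:
P(X) = (3/7, 4/7), H(X) = 0.6829 nats
P(Y) = (2/7, 2/7, 3/7), H(Y) = 1.0790 nats

Joint entropy: H(X,Y) = 1.6308 nats

I(X;Y) = 0.6829 + 1.0790 - 1.6308 = 0.1311 nats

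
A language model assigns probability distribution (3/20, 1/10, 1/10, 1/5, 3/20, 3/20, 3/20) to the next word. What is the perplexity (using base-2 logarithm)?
6.8256

Perplexity is 2^H (or exp(H) for natural log).

First, H = -Σ p log p = 2.7710 bits
Perplexity = 2^2.7710 = 6.8256

Interpretation: The model's uncertainty is equivalent to choosing uniformly among 6.8 options.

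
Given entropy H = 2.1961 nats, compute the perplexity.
8.9899

Perplexity is e^H (or exp(H) for natural log).

H = 2.1961 nats
Perplexity = e^2.1961 = 8.9899

Interpretation: The model's uncertainty is equivalent to choosing uniformly among 9.0 options.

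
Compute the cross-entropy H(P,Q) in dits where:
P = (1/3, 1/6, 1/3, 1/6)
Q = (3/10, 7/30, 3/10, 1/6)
0.5836 dits

Cross-entropy: H(P,Q) = -Σ p(x) log q(x)

Alternatively: H(P,Q) = H(P) + D_KL(P||Q)
H(P) = 0.5775 dits
D_KL(P||Q) = 0.0062 dits

H(P,Q) = 0.5775 + 0.0062 = 0.5836 dits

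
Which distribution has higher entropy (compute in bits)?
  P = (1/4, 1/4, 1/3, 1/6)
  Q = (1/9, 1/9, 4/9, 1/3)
P

Computing entropies in bits:
H(P) = 1.9591
H(Q) = 1.7527

Distribution P has higher entropy.

Intuition: The distribution closer to uniform (more spread out) has higher entropy.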